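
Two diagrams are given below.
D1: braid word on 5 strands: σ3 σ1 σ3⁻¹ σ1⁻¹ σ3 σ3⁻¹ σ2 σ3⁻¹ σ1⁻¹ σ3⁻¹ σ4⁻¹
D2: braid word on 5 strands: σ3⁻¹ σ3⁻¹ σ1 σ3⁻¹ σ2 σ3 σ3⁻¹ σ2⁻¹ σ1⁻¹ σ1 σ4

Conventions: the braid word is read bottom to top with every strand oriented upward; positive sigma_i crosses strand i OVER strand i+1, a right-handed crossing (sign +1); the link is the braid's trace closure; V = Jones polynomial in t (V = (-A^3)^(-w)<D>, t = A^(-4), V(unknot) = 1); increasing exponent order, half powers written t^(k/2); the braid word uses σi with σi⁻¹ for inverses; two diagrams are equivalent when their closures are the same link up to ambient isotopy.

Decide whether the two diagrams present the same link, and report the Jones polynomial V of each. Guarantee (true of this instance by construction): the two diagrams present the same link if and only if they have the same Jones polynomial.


equivalent: no
D1 (bracket A^-7 + A; 11 crossings at w = -3): V = -t^(-5/2) - t^(-1/2)
V(D2) = t^(-9/2) - t^(-5/2) - t^(-3/2) - t^(-1/2)  (w -1, c 11, <D> = A^-1 + A^3 + A^7 - A^15)
key observation: 2 values of V(t) split the 2 diagrams


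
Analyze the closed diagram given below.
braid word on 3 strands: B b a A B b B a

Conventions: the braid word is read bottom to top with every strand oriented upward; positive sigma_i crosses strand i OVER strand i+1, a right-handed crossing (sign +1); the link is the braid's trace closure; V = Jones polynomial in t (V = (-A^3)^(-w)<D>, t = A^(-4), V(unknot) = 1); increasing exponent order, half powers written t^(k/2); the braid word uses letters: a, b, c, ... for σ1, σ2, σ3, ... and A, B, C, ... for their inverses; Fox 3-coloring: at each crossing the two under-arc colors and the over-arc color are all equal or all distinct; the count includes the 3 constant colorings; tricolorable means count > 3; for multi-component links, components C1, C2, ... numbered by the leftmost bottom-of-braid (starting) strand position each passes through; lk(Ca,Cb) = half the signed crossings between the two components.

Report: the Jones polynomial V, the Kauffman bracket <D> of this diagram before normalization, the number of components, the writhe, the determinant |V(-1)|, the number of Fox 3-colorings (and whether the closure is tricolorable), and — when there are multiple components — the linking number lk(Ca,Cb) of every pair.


V(t) = 1
bracket: 1, w = 0
1 component, writhe 0, over 8 crossings
det 1, colorings 3 of 3^8 — not tricolorable
observation: |V(-1)| = 1: so not tricolorable, since 3 does not divide 1


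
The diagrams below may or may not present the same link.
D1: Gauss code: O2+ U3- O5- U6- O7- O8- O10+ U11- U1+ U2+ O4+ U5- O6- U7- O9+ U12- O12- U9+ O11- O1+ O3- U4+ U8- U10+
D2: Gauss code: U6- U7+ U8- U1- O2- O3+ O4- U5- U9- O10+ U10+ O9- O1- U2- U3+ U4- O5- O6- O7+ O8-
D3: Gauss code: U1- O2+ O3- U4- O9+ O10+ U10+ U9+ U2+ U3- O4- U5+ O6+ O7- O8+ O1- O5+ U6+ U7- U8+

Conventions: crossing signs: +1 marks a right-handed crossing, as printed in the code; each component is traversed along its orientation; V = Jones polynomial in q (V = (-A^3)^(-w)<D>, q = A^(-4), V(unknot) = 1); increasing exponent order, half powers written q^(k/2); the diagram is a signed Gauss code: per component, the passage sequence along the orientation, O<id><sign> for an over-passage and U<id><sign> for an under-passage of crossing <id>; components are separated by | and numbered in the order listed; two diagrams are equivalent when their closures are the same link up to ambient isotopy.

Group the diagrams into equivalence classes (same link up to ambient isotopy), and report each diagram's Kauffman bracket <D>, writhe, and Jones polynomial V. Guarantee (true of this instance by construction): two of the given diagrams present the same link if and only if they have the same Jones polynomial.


grouping into links: {D1} | {D2} | {D3}
V(D1) = q^-5 - 2q^-4 + 2q^-3 - 2q^-2 + 2q^-1 - 1 + q  (w -2, c 12, <D> = A^-10 - A^-6 + 2A^-2 - 2A^2 + 2A^6 - 2A^10 + A^14)
V(D2) = -q^-4 + q^-3 + q^-1  (w -4, c 10, <D> = A^-8 + 1 - A^4)
V(D3) = 1  (w +2, c 10, <D> = A^6)
key observation: comparing 3 Jones polynomials yields 3 groups


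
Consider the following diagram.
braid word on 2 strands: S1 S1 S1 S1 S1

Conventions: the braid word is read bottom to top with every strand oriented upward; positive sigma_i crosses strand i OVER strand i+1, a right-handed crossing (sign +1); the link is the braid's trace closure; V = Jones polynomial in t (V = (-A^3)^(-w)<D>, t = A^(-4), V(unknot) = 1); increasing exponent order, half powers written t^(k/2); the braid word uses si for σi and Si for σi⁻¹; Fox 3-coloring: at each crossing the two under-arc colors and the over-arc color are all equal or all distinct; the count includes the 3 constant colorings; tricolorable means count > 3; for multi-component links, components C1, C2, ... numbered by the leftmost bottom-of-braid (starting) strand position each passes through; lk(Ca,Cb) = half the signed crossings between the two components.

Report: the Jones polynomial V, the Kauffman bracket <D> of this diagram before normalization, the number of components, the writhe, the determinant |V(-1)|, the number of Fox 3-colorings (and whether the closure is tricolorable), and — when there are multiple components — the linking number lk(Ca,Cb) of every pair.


Jones polynomial: V(t) = -t^-7 + t^-6 - t^-5 + t^-4 + t^-2
<D> = -A^-7 - A + A^5 - A^9 + A^13; writhe -5
components 1, writhe -5 (5 crossings)
3-colorings: 3 of 3^5, det 5 — not tricolorable
note: the span of V is 5, forcing >= 5 crossings in any diagram


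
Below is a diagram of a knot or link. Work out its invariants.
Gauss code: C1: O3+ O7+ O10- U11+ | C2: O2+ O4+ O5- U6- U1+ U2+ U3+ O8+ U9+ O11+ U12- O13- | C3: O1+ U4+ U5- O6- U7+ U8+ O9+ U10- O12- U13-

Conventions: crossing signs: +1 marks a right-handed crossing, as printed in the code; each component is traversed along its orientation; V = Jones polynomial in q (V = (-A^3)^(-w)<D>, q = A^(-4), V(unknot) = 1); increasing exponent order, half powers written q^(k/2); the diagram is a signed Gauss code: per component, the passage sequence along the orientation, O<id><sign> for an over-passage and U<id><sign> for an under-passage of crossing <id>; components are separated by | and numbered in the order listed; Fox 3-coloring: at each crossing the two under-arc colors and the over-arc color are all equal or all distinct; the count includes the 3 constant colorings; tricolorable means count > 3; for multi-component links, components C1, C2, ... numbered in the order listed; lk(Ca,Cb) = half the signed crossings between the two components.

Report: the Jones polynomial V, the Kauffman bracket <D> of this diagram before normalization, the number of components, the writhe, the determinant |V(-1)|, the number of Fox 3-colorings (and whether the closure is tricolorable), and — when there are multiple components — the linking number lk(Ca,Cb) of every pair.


V(q) = 1 + q + q^2 + q^3
bracket: -A^-3 - A - A^5 - A^9, w = +3
3 components, writhe +3, over 13 crossings
lk(C1,C2) = +1
linking number lk(C1,C3) = 0
lk(C2,C3): 0
det 0, colorings 9 of 3^13 — tricolorable
observation: summing lk over 3 pairs gives +1


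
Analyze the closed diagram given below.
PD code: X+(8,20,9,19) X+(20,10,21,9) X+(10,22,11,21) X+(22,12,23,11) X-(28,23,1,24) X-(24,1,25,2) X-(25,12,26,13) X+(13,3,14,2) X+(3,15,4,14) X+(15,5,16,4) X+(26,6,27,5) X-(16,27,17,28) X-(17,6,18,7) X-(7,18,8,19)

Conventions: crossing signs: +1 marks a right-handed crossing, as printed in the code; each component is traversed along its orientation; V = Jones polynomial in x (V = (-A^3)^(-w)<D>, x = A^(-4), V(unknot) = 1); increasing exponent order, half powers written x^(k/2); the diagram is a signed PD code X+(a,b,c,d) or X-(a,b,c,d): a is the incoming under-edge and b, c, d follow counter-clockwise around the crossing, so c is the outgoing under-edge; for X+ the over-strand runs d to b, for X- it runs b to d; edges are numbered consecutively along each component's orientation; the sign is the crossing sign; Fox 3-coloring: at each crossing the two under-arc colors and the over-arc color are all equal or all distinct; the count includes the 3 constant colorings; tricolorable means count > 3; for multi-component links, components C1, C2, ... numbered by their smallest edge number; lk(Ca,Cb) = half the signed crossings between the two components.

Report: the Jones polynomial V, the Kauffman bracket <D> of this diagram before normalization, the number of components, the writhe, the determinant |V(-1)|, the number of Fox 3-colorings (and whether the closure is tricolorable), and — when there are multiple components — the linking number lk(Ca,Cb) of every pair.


Jones polynomial: V(x) = -x^-2 + 2x^-1 - 3 + 5x - 4x^2 + 5x^3 - 4x^4 + 2x^5 - x^6
<D> = -A^-18 + 2A^-14 - 4A^-10 + 5A^-6 - 4A^-2 + 5A^2 - 3A^6 + 2A^10 - A^14; writhe +2
components 1, writhe +2 (14 crossings)
3-colorings: 9 of 3^14, det 27 — tricolorable
note: V spans 8 powers of x: at least 8 crossings in any diagram


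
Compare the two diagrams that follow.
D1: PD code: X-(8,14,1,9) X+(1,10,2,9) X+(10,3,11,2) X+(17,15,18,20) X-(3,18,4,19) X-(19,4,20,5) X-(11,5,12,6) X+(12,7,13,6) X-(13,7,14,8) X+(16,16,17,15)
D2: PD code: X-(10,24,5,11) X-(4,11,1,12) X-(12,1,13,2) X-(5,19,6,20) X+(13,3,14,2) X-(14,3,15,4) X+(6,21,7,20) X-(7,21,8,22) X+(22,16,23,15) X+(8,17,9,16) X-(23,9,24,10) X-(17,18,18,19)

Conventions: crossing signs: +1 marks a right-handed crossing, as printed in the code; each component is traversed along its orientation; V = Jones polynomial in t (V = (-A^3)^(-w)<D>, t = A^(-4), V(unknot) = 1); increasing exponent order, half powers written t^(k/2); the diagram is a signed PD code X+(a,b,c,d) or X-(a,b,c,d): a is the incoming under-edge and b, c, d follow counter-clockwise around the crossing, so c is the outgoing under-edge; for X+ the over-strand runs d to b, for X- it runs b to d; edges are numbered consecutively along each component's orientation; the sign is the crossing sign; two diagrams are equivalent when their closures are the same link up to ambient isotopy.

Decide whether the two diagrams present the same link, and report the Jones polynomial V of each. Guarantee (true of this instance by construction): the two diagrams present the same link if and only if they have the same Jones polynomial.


equivalent: no
V(D1) = t^-3 + t^-2 + t^-1 + 1  (w 0, c 10, <D> = 1 + A^4 + A^8 + A^12)
V(D2) = t^-5 + 2t^-3 + t^-1  (w -4, c 12, <D> = A^-8 + 2 + A^8)
why: V(t) takes 2 values over 2 diagrams, fixing the grouping


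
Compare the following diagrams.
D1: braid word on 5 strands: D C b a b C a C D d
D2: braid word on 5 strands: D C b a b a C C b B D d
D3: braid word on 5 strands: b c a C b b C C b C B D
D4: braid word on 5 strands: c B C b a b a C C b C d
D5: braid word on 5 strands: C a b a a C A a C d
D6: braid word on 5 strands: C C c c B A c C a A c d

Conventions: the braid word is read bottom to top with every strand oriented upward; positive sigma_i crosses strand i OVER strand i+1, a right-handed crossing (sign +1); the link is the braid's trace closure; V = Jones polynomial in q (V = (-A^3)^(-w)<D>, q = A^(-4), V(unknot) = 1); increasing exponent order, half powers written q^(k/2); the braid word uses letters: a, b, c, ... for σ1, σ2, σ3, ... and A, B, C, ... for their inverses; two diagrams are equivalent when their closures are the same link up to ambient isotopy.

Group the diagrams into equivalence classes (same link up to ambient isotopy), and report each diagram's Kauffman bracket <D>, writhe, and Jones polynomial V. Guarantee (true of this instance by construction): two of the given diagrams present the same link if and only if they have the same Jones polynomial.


grouping into links: {D1, D2, D4, D5} | {D3} | {D6}
V(D1) = -q^-3 + q^-2 - q^-1 + 3 - q + q^2 - q^3  (w 0, c 10, <D> = -A^-12 + A^-8 - A^-4 + 3 - A^4 + A^8 - A^12)
V(D2) = -q^-3 + q^-2 - q^-1 + 3 - q + q^2 - q^3  (w 0, c 12, <D> = -A^-12 + A^-8 - A^-4 + 3 - A^4 + A^8 - A^12)
D3 (bracket -A^-12 + 2A^-8 - 2A^-4 + 3 - 2A^4 + 2A^8 - A^12; 12 crossings at w = 0): V = -q^-3 + 2q^-2 - 2q^-1 + 3 - 2q + 2q^2 - q^3
V(D4) = -q^-3 + q^-2 - q^-1 + 3 - q + q^2 - q^3  (w +2, c 12, <D> = -A^-6 + A^-2 - A^2 + 3A^6 - A^10 + A^14 - A^18)
V(D5) = -q^-3 + q^-2 - q^-1 + 3 - q + q^2 - q^3  (w +2, c 10, <D> = -A^-6 + A^-2 - A^2 + 3A^6 - A^10 + A^14 - A^18)
V(D6) = 1  (w 0, c 12, <D> = 1)
key observation: comparing 6 Jones polynomials yields 3 groups


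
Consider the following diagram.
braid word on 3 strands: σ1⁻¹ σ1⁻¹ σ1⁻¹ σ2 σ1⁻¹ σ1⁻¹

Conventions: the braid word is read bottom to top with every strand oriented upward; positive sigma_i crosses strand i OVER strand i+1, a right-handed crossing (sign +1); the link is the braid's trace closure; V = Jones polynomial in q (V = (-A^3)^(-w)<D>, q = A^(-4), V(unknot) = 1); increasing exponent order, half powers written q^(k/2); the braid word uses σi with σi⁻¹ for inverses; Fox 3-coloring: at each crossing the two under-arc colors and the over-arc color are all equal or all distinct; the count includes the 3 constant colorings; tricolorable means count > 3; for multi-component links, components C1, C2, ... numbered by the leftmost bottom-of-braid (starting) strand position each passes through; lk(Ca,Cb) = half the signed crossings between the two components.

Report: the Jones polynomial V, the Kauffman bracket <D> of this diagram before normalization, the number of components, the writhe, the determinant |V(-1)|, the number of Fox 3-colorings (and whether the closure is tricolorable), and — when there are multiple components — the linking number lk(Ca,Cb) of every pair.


Jones polynomial: V(q) = -q^-7 + q^-6 - q^-5 + q^-4 + q^-2
<D> = A^-4 + A^4 - A^8 + A^12 - A^16; writhe -4
components 1, writhe -4 (6 crossings)
3-colorings: 3 of 3^6, det 5 — not tricolorable
note: |V(-1)| = 5: so not tricolorable, since 3 does not divide 5


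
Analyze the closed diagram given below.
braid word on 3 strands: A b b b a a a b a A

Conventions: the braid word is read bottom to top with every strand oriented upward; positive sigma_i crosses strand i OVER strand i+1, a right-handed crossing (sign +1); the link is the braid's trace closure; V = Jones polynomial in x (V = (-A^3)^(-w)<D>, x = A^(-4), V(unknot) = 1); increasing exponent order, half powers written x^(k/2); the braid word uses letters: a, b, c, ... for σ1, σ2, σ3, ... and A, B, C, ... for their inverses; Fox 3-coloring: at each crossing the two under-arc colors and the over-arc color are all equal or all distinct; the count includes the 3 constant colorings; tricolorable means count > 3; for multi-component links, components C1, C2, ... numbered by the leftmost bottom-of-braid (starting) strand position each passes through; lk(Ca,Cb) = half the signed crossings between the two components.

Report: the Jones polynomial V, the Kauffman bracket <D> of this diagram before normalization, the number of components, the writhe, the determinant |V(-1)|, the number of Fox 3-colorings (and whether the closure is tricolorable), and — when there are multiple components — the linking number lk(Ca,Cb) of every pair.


Jones polynomial: V(x) = x^2 - x^3 + 3x^4 - 3x^5 + 3x^6 - 3x^7 + 2x^8 - x^9
<D> = -A^-18 + 2A^-14 - 3A^-10 + 3A^-6 - 3A^-2 + 3A^2 - A^6 + A^10; writhe +6
components 1, writhe +6 (10 crossings)
3-colorings: 3 of 3^10, det 17 — not tricolorable
note: |V(-1)| = 17: so not tricolorable, since 3 does not divide 17


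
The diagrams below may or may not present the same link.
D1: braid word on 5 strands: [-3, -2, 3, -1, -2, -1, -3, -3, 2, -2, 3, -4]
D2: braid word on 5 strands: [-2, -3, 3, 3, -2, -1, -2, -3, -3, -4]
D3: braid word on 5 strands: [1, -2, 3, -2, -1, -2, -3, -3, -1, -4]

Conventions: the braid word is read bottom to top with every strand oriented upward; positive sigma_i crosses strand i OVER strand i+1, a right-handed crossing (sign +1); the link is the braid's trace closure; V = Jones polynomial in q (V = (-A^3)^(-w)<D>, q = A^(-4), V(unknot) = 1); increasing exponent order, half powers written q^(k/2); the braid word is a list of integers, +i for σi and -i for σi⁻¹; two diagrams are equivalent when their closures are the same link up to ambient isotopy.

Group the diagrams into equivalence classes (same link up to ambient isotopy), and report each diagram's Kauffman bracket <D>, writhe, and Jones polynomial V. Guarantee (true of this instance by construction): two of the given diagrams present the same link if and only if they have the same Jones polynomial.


grouping into links: {D1, D2, D3}
V(D1) = -q^-6 + q^-5 - q^-4 + 2q^-3 - q^-2 + q^-1  (w -6, c 12, <D> = A^-14 - A^-10 + 2A^-6 - A^-2 + A^2 - A^6)
V(D2) = -q^-6 + q^-5 - q^-4 + 2q^-3 - q^-2 + q^-1  [10 crossings, <D> = A^-14 - A^-10 + 2A^-6 - A^-2 + A^2 - A^6, w = -6]
V(D3) = -q^-6 + q^-5 - q^-4 + 2q^-3 - q^-2 + q^-1  (w -6, c 10, <D> = A^-14 - A^-10 + 2A^-6 - A^-2 + A^2 - A^6)
key observation: one V(q) for all 3 diagrams — one class (guaranteed)


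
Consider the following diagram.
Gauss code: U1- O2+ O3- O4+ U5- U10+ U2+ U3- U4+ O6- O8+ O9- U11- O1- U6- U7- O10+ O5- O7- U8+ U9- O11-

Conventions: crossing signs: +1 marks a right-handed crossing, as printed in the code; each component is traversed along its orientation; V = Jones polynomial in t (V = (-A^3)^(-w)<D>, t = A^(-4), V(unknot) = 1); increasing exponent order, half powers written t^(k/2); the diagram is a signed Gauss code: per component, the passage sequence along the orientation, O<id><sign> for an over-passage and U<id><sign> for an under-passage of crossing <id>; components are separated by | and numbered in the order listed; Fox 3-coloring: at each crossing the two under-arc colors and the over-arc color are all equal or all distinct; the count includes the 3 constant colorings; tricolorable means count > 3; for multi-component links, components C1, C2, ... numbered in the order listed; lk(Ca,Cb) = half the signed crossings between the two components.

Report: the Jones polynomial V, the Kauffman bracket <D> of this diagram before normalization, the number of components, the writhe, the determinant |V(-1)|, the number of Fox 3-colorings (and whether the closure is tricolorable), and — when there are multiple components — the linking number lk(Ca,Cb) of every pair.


Jones polynomial: V(t) = -t^-4 + t^-3 + t^-1
<D> = -A^-5 - A^3 + A^7; writhe -3
components 1, writhe -3 (11 crossings)
3-colorings: 9 of 3^11, det 3 — tricolorable
note: w = -3 (over 11 crossings) is diagram-only; (-A^3)^(3) removes it from V


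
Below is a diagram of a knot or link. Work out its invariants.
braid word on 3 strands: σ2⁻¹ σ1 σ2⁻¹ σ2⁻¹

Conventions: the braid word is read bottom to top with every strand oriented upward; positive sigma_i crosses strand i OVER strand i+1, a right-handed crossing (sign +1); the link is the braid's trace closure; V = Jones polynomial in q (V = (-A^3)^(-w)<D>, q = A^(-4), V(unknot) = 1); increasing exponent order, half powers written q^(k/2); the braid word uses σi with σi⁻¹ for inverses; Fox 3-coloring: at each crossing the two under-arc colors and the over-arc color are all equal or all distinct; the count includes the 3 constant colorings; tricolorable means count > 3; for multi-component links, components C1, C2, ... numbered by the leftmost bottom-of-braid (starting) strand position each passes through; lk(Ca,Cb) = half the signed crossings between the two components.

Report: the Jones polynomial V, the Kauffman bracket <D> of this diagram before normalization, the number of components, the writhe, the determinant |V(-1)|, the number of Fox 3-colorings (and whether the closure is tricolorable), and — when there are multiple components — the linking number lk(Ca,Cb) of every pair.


V = -q^-4 + q^-3 + q^-1
<D> = A^-2 + A^6 - A^10 (w = -2)
1 component over 4 crossings, w = -2
9 Fox colorings among 3^4, |V(-1)| = 3: tricolorable
why: the span of V is 3, forcing >= 3 crossings in any diagram


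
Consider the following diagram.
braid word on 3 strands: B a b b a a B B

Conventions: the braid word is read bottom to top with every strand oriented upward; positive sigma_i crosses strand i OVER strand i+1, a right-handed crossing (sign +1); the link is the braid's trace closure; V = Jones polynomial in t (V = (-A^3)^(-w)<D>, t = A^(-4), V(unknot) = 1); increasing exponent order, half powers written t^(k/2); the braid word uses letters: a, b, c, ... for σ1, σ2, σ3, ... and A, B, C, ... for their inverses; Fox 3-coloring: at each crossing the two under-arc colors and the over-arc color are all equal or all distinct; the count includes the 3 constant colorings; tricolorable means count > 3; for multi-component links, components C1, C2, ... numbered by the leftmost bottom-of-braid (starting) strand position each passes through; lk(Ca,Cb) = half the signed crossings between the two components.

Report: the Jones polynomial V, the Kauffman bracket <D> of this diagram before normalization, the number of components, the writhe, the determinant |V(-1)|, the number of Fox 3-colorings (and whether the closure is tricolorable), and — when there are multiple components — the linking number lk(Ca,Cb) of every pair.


V = -t^-1 + 2 - t + 2t^2 - t^3 + t^4 - t^5
<D> = -A^-14 + A^-10 - A^-6 + 2A^-2 - A^2 + 2A^6 - A^10 (w = +2)
1 component over 8 crossings, w = +2
9 Fox colorings among 3^8, |V(-1)| = 9: tricolorable
why: V spans 6 powers of t: at least 6 crossings in any diagram


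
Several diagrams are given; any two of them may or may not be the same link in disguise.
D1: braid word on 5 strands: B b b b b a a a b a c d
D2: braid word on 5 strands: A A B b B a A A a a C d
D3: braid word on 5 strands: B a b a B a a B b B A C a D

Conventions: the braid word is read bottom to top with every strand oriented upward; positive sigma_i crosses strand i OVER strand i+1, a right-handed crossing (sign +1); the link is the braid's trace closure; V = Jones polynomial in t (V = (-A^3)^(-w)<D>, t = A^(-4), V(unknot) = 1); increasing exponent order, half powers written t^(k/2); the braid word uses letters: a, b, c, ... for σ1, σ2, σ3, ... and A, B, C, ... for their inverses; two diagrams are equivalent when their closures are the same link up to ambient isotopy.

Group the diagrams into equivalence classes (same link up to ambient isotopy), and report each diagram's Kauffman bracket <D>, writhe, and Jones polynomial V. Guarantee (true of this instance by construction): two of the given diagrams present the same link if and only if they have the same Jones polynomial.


classes: {D1} | {D2} | {D3}
V(D1) = t^3 + t^5 - t^6 + t^7 - t^8 + t^9 - t^10  [12 crossings, <D> = -A^-10 + A^-6 - A^-2 + A^2 - A^6 + A^10 + A^18, w = +10]
V(D2) = 1  (w -2, c 12, <D> = A^-6)
D3 (bracket -A^-16 + A^-12 + A^-4; 14 crossings at w = 0): V = t + t^3 - t^4
note: V(t) takes 3 values over 3 diagrams, fixing the grouping


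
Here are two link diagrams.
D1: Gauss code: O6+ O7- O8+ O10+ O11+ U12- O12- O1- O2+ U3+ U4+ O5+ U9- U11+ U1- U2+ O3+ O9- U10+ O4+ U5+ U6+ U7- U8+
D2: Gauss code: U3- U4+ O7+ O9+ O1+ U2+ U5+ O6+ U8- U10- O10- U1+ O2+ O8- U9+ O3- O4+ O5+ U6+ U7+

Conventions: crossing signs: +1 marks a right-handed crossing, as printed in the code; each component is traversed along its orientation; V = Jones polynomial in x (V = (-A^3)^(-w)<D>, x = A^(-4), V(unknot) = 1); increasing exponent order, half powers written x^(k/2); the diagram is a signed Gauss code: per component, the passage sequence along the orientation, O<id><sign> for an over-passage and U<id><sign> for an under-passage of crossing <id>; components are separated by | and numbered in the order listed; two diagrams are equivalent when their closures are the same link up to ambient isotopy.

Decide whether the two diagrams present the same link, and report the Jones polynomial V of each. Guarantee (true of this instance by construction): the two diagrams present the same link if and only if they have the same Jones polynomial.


same link: yes
V(D1) = x - x^2 + 2x^3 - x^4 + x^5 - x^6  [12 crossings, <D> = -A^-12 + A^-8 - A^-4 + 2 - A^4 + A^8, w = +4]
V(D2) = x - x^2 + 2x^3 - x^4 + x^5 - x^6  (w +4, c 10, <D> = -A^-12 + A^-8 - A^-4 + 2 - A^4 + A^8)
note: Reidemeister moves carry D1 (12 crossings) to D2 (10)


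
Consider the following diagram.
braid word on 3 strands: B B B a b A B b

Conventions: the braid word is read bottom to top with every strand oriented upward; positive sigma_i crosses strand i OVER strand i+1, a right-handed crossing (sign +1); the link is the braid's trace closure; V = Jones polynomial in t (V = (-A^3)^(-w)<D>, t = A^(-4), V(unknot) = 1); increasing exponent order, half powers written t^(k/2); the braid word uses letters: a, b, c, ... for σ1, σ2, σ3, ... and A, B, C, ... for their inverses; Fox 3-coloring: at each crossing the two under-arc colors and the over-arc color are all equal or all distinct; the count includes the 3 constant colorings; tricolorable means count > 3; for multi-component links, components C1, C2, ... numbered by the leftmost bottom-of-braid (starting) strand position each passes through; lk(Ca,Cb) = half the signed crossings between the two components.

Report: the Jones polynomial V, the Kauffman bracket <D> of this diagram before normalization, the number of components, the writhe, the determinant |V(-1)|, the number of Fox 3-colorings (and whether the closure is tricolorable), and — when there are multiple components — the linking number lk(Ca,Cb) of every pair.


V = -t^-4 + t^-3 + t^-1
<D> = A^-2 + A^6 - A^10 (w = -2)
1 component over 8 crossings, w = -2
9 Fox colorings among 3^8, |V(-1)| = 3: tricolorable
why: V spans 3 powers of t: at least 3 crossings in any diagram


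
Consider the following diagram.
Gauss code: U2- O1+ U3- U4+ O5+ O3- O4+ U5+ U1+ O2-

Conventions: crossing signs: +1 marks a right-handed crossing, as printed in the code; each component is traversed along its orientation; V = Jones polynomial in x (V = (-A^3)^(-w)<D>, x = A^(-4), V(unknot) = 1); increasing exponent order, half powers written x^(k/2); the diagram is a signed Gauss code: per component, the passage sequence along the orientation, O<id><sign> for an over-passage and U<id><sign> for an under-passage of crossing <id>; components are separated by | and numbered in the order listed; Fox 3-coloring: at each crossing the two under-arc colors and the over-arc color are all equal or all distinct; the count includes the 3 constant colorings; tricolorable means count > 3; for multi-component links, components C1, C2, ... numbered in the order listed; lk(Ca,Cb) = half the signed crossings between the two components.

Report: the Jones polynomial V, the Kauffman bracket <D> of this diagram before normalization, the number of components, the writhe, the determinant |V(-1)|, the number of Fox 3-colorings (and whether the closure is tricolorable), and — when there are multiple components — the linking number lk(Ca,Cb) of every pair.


V(x) = 1
bracket: -A^3, w = +1
1 component, writhe +1, over 5 crossings
det 1, colorings 3 of 3^5 — not tricolorable
observation: w = +1 (over 5 crossings) is diagram-only; (-A^3)^(-1) removes it from V


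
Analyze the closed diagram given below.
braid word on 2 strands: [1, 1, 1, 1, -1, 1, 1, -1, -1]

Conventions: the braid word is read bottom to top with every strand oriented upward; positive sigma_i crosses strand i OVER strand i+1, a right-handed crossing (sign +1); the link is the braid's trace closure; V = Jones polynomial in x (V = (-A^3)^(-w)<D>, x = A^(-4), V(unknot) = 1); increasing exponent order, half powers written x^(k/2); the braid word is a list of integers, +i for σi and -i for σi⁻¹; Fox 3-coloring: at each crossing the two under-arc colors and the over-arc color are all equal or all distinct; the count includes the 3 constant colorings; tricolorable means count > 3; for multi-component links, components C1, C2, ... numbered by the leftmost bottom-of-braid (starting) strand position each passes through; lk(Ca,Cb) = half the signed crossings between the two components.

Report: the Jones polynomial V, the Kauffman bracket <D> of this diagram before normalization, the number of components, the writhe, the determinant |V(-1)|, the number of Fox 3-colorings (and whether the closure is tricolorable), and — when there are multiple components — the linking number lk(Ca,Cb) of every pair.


V(x) = x + x^3 - x^4
bracket: A^-7 - A^-3 - A^5, w = +3
1 component, writhe +3, over 9 crossings
det 3, colorings 9 of 3^9 — tricolorable
observation: one generator, power 3: the (2,3) torus pattern


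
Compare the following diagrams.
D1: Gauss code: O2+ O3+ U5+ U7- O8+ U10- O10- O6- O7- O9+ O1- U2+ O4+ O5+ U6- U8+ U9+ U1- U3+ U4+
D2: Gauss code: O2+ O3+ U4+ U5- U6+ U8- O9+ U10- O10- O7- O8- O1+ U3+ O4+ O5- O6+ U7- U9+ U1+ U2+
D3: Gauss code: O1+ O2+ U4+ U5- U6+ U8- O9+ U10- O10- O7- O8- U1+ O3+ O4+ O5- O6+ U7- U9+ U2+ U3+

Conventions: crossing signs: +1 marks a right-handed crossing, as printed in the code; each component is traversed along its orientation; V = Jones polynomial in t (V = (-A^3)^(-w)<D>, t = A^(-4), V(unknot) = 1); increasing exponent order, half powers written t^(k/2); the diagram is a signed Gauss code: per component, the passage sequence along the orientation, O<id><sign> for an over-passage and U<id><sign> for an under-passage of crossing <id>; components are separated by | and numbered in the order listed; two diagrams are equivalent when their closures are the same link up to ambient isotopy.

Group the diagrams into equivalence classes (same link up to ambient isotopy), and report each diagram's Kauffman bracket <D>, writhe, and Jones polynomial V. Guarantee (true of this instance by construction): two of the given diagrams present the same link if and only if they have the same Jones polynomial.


grouping into links: {D1, D2, D3}
V(D1) = t + t^3 - t^4  (w +2, c 10, <D> = -A^-10 + A^-6 + A^2)
D2 (bracket -A^-10 + A^-6 + A^2; 10 crossings at w = +2): V = t + t^3 - t^4
V(D3) = t + t^3 - t^4  [10 crossings, <D> = -A^-10 + A^-6 + A^2, w = +2]
why: one V(t) for all 3 diagrams — one class (guaranteed)


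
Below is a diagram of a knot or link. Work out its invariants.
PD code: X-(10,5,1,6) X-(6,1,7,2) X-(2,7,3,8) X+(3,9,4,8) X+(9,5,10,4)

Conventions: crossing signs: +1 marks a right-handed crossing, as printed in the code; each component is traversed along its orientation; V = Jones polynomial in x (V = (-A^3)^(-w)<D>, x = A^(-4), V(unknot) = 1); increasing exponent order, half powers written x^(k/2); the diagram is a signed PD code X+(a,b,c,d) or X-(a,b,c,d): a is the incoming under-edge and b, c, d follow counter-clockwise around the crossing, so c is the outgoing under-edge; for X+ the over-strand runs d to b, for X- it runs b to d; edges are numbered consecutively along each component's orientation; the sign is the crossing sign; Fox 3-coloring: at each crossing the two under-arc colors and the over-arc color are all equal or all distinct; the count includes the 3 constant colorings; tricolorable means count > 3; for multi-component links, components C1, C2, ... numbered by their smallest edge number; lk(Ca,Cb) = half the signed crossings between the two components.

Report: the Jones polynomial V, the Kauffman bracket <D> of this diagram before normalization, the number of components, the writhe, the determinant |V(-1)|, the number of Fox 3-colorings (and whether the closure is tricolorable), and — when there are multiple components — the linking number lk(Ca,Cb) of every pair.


V = 1
<D> = -A^-3 (w = -1)
1 component over 5 crossings, w = -1
3 Fox colorings among 3^5, |V(-1)| = 1: not tricolorable
why: det 1 = |V(-1)|; not divisible by 3, so not tricolorable


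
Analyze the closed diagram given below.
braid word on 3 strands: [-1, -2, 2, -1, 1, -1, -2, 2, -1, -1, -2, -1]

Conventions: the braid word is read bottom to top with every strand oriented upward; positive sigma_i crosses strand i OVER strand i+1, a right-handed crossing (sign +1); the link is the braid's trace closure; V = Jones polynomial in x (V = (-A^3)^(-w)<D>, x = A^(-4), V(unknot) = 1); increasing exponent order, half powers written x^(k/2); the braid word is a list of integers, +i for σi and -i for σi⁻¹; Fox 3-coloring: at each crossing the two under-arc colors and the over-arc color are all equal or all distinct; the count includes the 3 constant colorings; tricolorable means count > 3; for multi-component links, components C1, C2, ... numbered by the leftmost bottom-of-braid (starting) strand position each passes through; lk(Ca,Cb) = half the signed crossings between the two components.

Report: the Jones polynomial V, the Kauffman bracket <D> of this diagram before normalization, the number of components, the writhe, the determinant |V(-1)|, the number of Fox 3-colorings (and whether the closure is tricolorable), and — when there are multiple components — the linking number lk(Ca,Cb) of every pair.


V(x) = -x^-7 + x^-6 - x^-5 + x^-4 + x^-2
bracket: A^-10 + A^-2 - A^2 + A^6 - A^10, w = -6
1 component, writhe -6, over 12 crossings
det 5, colorings 3 of 3^12 — not tricolorable
observation: inverse pairs cancel, leaving σ1⁻¹ σ1⁻¹ σ1⁻¹ σ1⁻¹ σ2⁻¹ σ1⁻¹


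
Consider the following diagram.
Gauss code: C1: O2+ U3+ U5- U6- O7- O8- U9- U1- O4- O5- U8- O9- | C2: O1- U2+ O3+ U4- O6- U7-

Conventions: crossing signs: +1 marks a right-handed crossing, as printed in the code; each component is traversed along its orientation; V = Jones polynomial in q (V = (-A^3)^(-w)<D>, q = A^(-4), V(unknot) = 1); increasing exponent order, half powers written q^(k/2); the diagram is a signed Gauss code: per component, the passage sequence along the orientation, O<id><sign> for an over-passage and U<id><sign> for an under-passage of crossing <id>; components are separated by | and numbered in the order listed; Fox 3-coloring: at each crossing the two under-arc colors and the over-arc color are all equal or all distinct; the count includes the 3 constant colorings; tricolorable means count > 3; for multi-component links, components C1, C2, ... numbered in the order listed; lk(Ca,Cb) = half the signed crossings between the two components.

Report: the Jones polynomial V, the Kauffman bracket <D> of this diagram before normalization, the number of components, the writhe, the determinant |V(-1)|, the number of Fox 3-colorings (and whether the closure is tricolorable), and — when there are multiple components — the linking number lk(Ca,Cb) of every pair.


V = q^(-13/2) - q^(-11/2) + q^(-9/2) - 2q^(-7/2) - q^(-3/2)
<D> = A^-9 + 2A^-1 - A^3 + A^7 - A^11 (w = -5)
2 components over 9 crossings, w = -5
lk(C1,C2): -1
9 Fox colorings among 3^9, |V(-1)| = 6: tricolorable
why: w = -5 (over 9 crossings) is diagram-only; (-A^3)^(5) removes it from V


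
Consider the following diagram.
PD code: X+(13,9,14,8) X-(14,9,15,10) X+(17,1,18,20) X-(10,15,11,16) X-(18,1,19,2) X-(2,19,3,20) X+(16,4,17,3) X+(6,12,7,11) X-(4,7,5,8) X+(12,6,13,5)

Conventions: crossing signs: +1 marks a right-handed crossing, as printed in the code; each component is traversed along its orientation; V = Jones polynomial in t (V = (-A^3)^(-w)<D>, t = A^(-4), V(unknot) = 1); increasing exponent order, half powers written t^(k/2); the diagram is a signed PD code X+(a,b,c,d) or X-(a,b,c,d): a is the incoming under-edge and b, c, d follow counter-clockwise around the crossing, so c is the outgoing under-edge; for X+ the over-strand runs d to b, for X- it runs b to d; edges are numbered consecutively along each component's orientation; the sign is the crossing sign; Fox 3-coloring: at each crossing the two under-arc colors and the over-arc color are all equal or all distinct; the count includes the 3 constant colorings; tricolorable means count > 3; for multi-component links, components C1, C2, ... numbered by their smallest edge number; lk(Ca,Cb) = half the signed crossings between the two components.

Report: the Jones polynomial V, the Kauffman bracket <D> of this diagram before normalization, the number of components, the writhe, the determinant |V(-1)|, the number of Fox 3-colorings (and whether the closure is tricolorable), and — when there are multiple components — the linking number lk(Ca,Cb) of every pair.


V(t) = t^-2 - t^-1 + 1 - t + t^2
bracket: A^-8 - A^-4 + 1 - A^4 + A^8, w = 0
1 component, writhe 0, over 10 crossings
det 5, colorings 3 of 3^10 — not tricolorable
observation: the span of V is 4, forcing >= 4 crossings in any diagram


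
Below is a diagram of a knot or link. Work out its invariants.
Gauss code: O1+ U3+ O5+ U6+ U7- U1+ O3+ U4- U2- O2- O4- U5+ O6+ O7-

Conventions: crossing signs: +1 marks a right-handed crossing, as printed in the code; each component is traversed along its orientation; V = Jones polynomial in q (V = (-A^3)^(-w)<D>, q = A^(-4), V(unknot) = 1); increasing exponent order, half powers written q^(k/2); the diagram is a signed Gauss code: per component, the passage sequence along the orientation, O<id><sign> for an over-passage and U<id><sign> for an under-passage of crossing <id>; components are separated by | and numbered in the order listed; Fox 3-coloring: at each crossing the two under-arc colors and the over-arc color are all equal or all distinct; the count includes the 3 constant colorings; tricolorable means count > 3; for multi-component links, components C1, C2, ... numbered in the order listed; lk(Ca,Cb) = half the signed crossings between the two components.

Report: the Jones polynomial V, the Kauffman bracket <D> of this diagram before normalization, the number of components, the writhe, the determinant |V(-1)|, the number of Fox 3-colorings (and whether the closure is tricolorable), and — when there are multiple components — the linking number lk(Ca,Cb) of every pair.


V = q + q^3 - q^4
<D> = A^-13 - A^-9 - A^-1 (w = +1)
1 component over 7 crossings, w = +1
9 Fox colorings among 3^7, |V(-1)| = 3: tricolorable
why: |V(-1)| = 3: so tricolorable, since 3 divides 3


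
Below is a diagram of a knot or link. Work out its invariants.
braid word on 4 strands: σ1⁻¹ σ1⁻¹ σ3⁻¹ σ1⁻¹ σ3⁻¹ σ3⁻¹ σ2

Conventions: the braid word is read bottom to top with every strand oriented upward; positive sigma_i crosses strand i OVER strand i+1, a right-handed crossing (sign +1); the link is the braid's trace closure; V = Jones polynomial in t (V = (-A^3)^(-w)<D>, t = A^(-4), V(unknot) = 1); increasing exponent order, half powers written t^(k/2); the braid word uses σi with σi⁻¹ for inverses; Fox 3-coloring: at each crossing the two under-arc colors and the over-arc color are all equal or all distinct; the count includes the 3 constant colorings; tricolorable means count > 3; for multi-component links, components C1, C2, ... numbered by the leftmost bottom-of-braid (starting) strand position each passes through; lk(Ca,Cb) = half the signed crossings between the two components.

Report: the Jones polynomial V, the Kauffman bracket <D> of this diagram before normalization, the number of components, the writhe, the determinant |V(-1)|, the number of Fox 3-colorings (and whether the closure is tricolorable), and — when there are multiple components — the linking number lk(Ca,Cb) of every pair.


V(t) = t^-8 - 2t^-7 + t^-6 - 2t^-5 + 2t^-4 + t^-2
bracket: -A^-7 - 2A + 2A^5 - A^9 + 2A^13 - A^17, w = -5
1 component, writhe -5, over 7 crossings
det 9, colorings 27 of 3^7 — tricolorable
observation: |V(-1)| = 9: so tricolorable, since 3 divides 9


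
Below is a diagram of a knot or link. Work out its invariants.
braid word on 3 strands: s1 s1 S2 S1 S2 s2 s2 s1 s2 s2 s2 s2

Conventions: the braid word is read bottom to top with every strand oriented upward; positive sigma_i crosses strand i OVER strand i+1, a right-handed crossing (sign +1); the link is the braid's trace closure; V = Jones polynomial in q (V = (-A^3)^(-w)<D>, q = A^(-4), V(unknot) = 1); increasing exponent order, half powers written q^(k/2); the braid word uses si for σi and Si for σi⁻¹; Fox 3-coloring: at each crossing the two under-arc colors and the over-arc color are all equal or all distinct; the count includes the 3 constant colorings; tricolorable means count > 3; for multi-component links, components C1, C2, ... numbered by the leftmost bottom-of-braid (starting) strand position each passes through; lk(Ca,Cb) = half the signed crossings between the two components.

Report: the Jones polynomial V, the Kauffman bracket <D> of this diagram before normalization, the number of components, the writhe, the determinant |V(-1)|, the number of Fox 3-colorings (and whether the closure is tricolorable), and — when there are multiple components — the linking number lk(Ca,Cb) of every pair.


V(q) = q^2 + 2q^4 - 2q^5 + q^6 - 2q^7 + q^8
bracket: A^-14 - 2A^-10 + A^-6 - 2A^-2 + 2A^2 + A^10, w = +6
1 component, writhe +6, over 12 crossings
det 9, colorings 27 of 3^12 — tricolorable
observation: w = +6 (over 12 crossings) is diagram-only; (-A^3)^(-6) removes it from V
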